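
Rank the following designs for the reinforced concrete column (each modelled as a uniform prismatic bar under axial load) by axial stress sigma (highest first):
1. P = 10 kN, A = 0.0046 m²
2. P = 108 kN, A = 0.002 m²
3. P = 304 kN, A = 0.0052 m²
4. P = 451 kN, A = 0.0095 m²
Model: a uniform prismatic bar under axial load, so sigma = P / A (SI units).
  Case 1: sigma = 10000 / 0.0046 = 2.174 × 10⁶ Pa = 2.174 MPa
  Case 2: sigma = 108000 / 0.002 = 5.4 × 10⁷ Pa = 54 MPa
  Case 3: sigma = 304000 / 0.0052 = 5.846 × 10⁷ Pa = 58.46 MPa
  Case 4: sigma = 451000 / 0.0095 = 4.747 × 10⁷ Pa = 47.47 MPa
Ordering: 58.46 MPa (case 3) > 54 MPa (case 2) > 47.47 MPa (case 4) > 2.174 MPa (case 1)
Final answer: 3, 2, 4, 1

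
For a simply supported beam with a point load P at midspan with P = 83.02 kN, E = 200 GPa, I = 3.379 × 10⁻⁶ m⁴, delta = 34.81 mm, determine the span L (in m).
Model: a simply supported beam with a point load P at midspan, so delta = (P·L^3) / (48·E·I).
Solve for L: L = ((48·delta·E·I) / P)^(1/3).
Convert to SI units:
  P = 83.02 kN = 83020 N
  E = 200 GPa = 2 × 10¹¹ Pa
  delta = 34.81 mm = 0.03481 m
Substitute:
  L = ((48 × 0.03481 × (2 × 10¹¹) × (3.379 × 10⁻⁶)) / 83020)^(1/3)
  L = 2.387 m
Final answer: L = 2.387 m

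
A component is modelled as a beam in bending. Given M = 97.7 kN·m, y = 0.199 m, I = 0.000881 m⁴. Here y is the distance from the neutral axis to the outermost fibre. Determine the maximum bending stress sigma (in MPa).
Model: a beam in bending, so sigma = (M·y) / I.
Convert to SI units:
  M = 97.7 kN·m = 97700 N·m
Substitute:
  sigma = (97700 × 0.199) / 0.000881
  sigma = 2.207 × 10⁷ Pa
Convert: sigma = 2.207 × 10⁷ Pa = 22.07 MPa
Final answer: sigma = 22.07 MPa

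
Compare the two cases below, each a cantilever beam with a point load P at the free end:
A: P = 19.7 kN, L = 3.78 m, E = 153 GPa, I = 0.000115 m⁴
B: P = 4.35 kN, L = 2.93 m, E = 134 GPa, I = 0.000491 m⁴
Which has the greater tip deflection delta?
Model: a cantilever beam with a point load P at the free end, so delta = (P·L^3) / (3·E·I) (SI units).
  A: delta = (19700 × 3.78^3) / (3 × (1.53 × 10¹¹) × 0.000115) = 0.02016 m = 20.16 mm
  B: delta = (4350 × 2.93^3) / (3 × (1.34 × 10¹¹) × 0.000491) = 0.0005544 m = 0.5544 mm
20.16 mm > 0.5544 mm, so A is larger.
Final answer: A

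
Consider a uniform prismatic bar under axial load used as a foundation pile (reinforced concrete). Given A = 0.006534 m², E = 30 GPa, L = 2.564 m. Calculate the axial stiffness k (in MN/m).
Model: a uniform prismatic bar under axial load, so k = (A·E) / L.
Convert to SI units:
  E = 30 GPa = 3 × 10¹⁰ Pa
Substitute:
  k = (0.006534 × (3 × 10¹⁰)) / 2.564
  k = 7.645 × 10⁷ N/m
Convert: k = 7.645 × 10⁷ N/m = 76.45 MN/m
Final answer: k = 76.45 MN/m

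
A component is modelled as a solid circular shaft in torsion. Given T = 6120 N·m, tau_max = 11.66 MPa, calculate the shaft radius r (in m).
Model: a solid circular shaft in torsion, so tau_max = (2·T) / (π·r^3).
Solve for r: r = ((2·T) / (π·tau_max))^(1/3).
Convert to SI units:
  tau_max = 11.66 MPa = 1.166 × 10⁷ Pa
Substitute:
  r = ((2 × 6120) / (π × (1.166 × 10⁷)))^(1/3)
  r = 0.06939 m
Final answer: r = 0.06939 m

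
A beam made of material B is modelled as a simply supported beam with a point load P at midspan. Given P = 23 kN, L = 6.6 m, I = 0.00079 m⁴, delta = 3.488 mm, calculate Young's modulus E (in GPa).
Model: a simply supported beam with a point load P at midspan, so delta = (P·L^3) / (48·E·I).
Solve for E: E = (P·L^3) / (48·delta·I).
Convert to SI units:
  P = 23 kN = 23000 N
  delta = 3.488 mm = 0.003488 m
Substitute:
  E = (23000 × 6.6^3) / (48 × 0.003488 × 0.00079)
  E = 4.999 × 10¹⁰ Pa
Convert: E = 4.999 × 10¹⁰ Pa = 49.99 GPa
Final answer: E = 49.99 GPa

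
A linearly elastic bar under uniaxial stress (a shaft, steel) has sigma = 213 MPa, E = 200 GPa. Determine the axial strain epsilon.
Model: a linearly elastic bar under uniaxial stress, so epsilon = sigma / E.
Convert to SI units:
  sigma = 213 MPa = 2.13 × 10⁸ Pa
  E = 200 GPa = 2 × 10¹¹ Pa
Substitute:
  epsilon = (2.13 × 10⁸) / (2 × 10¹¹)
  epsilon = 0.001065
Final answer: epsilon = 0.001065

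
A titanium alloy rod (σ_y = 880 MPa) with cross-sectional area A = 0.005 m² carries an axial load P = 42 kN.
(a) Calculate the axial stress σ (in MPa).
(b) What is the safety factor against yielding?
(a) Axial stress σ = P/A. Convert P = 42 kN = 42000 N.
  σ = 42000 / 0.005 = 8.4 × 10⁶ Pa = 8.4 MPa
(b) Safety factor SF = σ_y/σ = 880 / 8.4 = 104.8
Final answer: (a) σ = 8.4 MPa, (b) SF = 104.8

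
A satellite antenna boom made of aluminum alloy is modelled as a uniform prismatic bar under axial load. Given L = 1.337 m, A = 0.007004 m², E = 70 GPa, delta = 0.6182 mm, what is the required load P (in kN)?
Model: a uniform prismatic bar under axial load, so delta = (P·L) / (A·E).
Solve for P: P = (delta·A·E) / L.
Convert to SI units:
  E = 70 GPa = 7 × 10¹⁰ Pa
  delta = 0.6182 mm = 0.0006182 m
Substitute:
  P = (0.0006182 × 0.007004 × (7 × 10¹⁰)) / 1.337
  P = 226700 N
Convert: P = 226700 N = 226.7 kN
Final answer: P = 226.7 kN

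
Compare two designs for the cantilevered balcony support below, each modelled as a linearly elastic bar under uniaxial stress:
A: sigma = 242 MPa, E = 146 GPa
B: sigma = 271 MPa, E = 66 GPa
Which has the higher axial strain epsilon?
Model: a linearly elastic bar under uniaxial stress, so epsilon = sigma / E (SI units).
  A: epsilon = (2.42 × 10⁸) / (1.46 × 10¹¹) = 0.001658
  B: epsilon = (2.71 × 10⁸) / (6.6 × 10¹⁰) = 0.004106
0.004106 > 0.001658, so B is larger.
Final answer: B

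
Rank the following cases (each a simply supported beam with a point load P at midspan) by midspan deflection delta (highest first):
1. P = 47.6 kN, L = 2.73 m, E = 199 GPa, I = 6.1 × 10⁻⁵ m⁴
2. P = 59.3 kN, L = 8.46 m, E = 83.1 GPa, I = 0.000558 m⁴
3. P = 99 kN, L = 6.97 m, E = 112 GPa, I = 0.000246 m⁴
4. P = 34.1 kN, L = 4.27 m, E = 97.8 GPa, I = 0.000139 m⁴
Model: a simply supported beam with a point load P at midspan, so delta = (P·L^3) / (48·E·I) (SI units).
  Case 1: delta = (47600 × 2.73^3) / (48 × (1.99 × 10¹¹) × (6.1 × 10⁻⁵)) = 0.001662 m = 1.662 mm
  Case 2: delta = (59300 × 8.46^3) / (48 × (8.31 × 10¹⁰) × 0.000558) = 0.01613 m = 16.13 mm
  Case 3: delta = (99000 × 6.97^3) / (48 × (1.12 × 10¹¹) × 0.000246) = 0.02535 m = 25.35 mm
  Case 4: delta = (34100 × 4.27^3) / (48 × (9.78 × 10¹⁰) × 0.000139) = 0.004069 m = 4.069 mm
Ordering: 25.35 mm (case 3) > 16.13 mm (case 2) > 4.069 mm (case 4) > 1.662 mm (case 1)
Final answer: 3, 2, 4, 1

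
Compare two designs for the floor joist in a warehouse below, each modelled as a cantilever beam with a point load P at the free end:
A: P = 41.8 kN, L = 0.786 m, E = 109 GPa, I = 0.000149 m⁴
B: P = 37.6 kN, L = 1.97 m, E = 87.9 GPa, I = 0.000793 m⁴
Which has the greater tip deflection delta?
Model: a cantilever beam with a point load P at the free end, so delta = (P·L^3) / (3·E·I) (SI units).
  A: delta = (41800 × 0.786^3) / (3 × (1.09 × 10¹¹) × 0.000149) = 0.0004166 m = 0.4166 mm
  B: delta = (37600 × 1.97^3) / (3 × (8.79 × 10¹⁰) × 0.000793) = 0.001375 m = 1.375 mm
1.375 mm > 0.4166 mm, so B is larger.
Final answer: B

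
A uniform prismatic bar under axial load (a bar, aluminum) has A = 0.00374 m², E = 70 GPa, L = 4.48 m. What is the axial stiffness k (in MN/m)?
Model: a uniform prismatic bar under axial load, so k = (A·E) / L.
Convert to SI units:
  E = 70 GPa = 7 × 10¹⁰ Pa
Substitute:
  k = (0.00374 × (7 × 10¹⁰)) / 4.48
  k = 5.844 × 10⁷ N/m
Convert: k = 5.844 × 10⁷ N/m = 58.44 MN/m
Final answer: k = 58.44 MN/m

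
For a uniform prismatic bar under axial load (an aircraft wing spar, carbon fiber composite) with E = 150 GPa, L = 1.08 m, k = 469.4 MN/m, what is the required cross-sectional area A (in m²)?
Model: a uniform prismatic bar under axial load, so k = (A·E) / L.
Solve for A: A = (k·L) / E.
Convert to SI units:
  E = 150 GPa = 1.5 × 10¹¹ Pa
  k = 469.4 MN/m = 4.694 × 10⁸ N/m
Substitute:
  A = ((4.694 × 10⁸) × 1.08) / (1.5 × 10¹¹)
  A = 0.00338 m²
Final answer: A = 0.00338 m²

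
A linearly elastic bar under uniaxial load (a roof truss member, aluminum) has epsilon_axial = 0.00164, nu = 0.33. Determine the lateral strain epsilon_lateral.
Model: a linearly elastic bar under uniaxial load, so epsilon_lateral = -nu·epsilon_axial.
Substitute:
  epsilon_lateral = -(0.33 × 0.00164)
  epsilon_lateral = -0.0005412
Final answer: epsilon_lateral = -0.0005412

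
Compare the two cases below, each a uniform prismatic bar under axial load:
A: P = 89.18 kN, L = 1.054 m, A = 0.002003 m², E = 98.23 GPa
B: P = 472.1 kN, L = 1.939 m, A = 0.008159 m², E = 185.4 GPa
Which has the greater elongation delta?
Model: a uniform prismatic bar under axial load, so delta = (P·L) / (A·E) (SI units).
  A: delta = (89180 × 1.054) / (0.002003 × (9.823 × 10¹⁰)) = 0.0004777 m = 0.4777 mm
  B: delta = (472100 × 1.939) / (0.008159 × (1.854 × 10¹¹)) = 0.0006052 m = 0.6052 mm
0.6052 mm > 0.4777 mm, so B is larger.
Final answer: B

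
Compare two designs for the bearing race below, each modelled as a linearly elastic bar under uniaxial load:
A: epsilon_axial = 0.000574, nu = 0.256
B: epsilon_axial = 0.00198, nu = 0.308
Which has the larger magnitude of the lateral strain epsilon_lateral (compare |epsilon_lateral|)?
Model: a linearly elastic bar under uniaxial load, so epsilon_lateral = -nu·epsilon_axial (SI units).
  A: epsilon_lateral = -(0.256 × 0.000574) = -0.0001469
  B: epsilon_lateral = -(0.308 × 0.00198) = -0.0006098
|epsilon_lateral|: A = 0.0001469, B = 0.0006098, so B is larger in magnitude.
Final answer: B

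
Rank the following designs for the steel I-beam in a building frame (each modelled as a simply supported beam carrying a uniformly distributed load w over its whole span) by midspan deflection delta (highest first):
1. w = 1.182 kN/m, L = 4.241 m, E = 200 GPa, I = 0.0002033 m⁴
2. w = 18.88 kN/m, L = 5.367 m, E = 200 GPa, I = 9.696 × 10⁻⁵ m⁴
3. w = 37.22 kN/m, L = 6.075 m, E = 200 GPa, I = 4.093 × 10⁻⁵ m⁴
Model: a simply supported beam carrying a uniformly distributed load w over its whole span, so delta = (5·w·L^4) / (384·E·I) (SI units).
  Case 1: delta = (5 × 1182 × 4.241^4) / (384 × (2 × 10¹¹) × 0.0002033) = 0.0001225 m = 0.1225 mm
  Case 2: delta = (5 × 18880 × 5.367^4) / (384 × (2 × 10¹¹) × (9.696 × 10⁻⁵)) = 0.01052 m = 10.52 mm
  Case 3: delta = (5 × 37220 × 6.075^4) / (384 × (2 × 10¹¹) × (4.093 × 10⁻⁵)) = 0.08064 m = 80.64 mm
Ordering: 80.64 mm (case 3) > 10.52 mm (case 2) > 0.1225 mm (case 1)
Final answer: 3, 2, 1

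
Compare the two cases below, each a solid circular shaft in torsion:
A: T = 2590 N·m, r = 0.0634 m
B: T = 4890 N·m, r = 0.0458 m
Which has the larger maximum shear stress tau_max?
Model: a solid circular shaft in torsion, so tau_max = (2·T) / (π·r^3) (SI units).
  A: tau_max = (2 × 2590) / (π × 0.0634^3) = 6.47 × 10⁶ Pa = 6.47 MPa
  B: tau_max = (2 × 4890) / (π × 0.0458^3) = 3.24 × 10⁷ Pa = 32.4 MPa
32.4 MPa > 6.47 MPa, so B is larger.
Final answer: B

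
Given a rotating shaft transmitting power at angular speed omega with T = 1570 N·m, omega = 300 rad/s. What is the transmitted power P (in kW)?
Model: a rotating shaft transmitting power at angular speed omega, so P = T·omega.
Substitute:
  P = 1570 × 300
  P = 471000 W
Convert: P = 471000 W = 471 kW
Final answer: P = 471 kW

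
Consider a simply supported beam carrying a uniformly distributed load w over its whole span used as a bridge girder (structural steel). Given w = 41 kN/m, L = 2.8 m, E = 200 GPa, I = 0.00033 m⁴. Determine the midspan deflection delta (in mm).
Model: a simply supported beam carrying a uniformly distributed load w over its whole span, so delta = (5·w·L^4) / (384·E·I).
Convert to SI units:
  w = 41 kN/m = 41000 N/m
  E = 200 GPa = 2 × 10¹¹ Pa
Substitute:
  delta = (5 × 41000 × 2.8^4) / (384 × (2 × 10¹¹) × 0.00033)
  delta = 0.0004972 m
Convert: delta = 0.0004972 m = 0.4972 mm
Final answer: delta = 0.4972 mm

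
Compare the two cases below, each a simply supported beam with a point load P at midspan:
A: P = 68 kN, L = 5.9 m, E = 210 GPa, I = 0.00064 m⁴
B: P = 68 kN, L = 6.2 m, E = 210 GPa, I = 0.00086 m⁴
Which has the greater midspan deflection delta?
Model: a simply supported beam with a point load P at midspan, so delta = (P·L^3) / (48·E·I) (SI units).
  A: delta = (68000 × 5.9^3) / (48 × (2.1 × 10¹¹) × 0.00064) = 0.002165 m = 2.165 mm
  B: delta = (68000 × 6.2^3) / (48 × (2.1 × 10¹¹) × 0.00086) = 0.001869 m = 1.869 mm
2.165 mm > 1.869 mm, so A is larger.
Final answer: A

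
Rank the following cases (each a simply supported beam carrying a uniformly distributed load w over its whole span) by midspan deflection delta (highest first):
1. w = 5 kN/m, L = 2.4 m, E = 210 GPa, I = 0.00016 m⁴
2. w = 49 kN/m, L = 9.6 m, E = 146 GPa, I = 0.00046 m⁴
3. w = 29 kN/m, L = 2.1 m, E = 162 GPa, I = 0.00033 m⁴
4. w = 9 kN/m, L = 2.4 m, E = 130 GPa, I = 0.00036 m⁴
Model: a simply supported beam carrying a uniformly distributed load w over its whole span, so delta = (5·w·L^4) / (384·E·I) (SI units).
  Case 1: delta = (5 × 5000 × 2.4^4) / (384 × (2.1 × 10¹¹) × 0.00016) = 6.429 × 10⁻⁵ m = 0.06429 mm
  Case 2: delta = (5 × 49000 × 9.6^4) / (384 × (1.46 × 10¹¹) × 0.00046) = 0.08069 m = 80.69 mm
  Case 3: delta = (5 × 29000 × 2.1^4) / (384 × (1.62 × 10¹¹) × 0.00033) = 0.0001374 m = 0.1374 mm
  Case 4: delta = (5 × 9000 × 2.4^4) / (384 × (1.3 × 10¹¹) × 0.00036) = 8.308 × 10⁻⁵ m = 0.08308 mm
Ordering: 80.69 mm (case 2) > 0.1374 mm (case 3) > 0.08308 mm (case 4) > 0.06429 mm (case 1)
Final answer: 2, 3, 4, 1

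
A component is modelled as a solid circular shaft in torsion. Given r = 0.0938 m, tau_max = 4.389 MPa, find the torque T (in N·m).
Model: a solid circular shaft in torsion, so tau_max = (2·T) / (π·r^3).
Solve for T: T = (π·tau_max·r^3) / 2.
Convert to SI units:
  tau_max = 4.389 MPa = 4.389 × 10⁶ Pa
Substitute:
  T = (π × (4.389 × 10⁶) × 0.0938^3) / 2
  T = 5690 N·m
Final answer: T = 5690 N·m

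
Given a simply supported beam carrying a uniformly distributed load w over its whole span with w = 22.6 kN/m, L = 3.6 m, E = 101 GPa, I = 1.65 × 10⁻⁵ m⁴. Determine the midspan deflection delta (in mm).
Model: a simply supported beam carrying a uniformly distributed load w over its whole span, so delta = (5·w·L^4) / (384·E·I).
Convert to SI units:
  w = 22.6 kN/m = 22600 N/m
  E = 101 GPa = 1.01 × 10¹¹ Pa
Substitute:
  delta = (5 × 22600 × 3.6^4) / (384 × (1.01 × 10¹¹) × (1.65 × 10⁻⁵))
  delta = 0.02966 m
Convert: delta = 0.02966 m = 29.66 mm
Final answer: delta = 29.66 mm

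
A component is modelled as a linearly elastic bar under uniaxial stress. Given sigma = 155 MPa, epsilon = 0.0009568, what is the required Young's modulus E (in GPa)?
Model: a linearly elastic bar under uniaxial stress, so epsilon = sigma / E.
Solve for E: E = sigma / epsilon.
Convert to SI units:
  sigma = 155 MPa = 1.55 × 10⁸ Pa
Substitute:
  E = (1.55 × 10⁸) / 0.0009568
  E = 1.62 × 10¹¹ Pa
Convert: E = 1.62 × 10¹¹ Pa = 162 GPa
Final answer: E = 162 GPa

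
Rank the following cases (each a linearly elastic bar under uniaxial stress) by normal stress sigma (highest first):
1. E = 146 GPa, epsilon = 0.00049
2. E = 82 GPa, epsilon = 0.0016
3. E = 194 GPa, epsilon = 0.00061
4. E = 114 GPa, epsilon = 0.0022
Model: a linearly elastic bar under uniaxial stress, so sigma = E·epsilon (SI units).
  Case 1: sigma = (1.46 × 10¹¹) × 0.00049 = 7.154 × 10⁷ Pa = 71.54 MPa
  Case 2: sigma = (8.2 × 10¹⁰) × 0.0016 = 1.312 × 10⁸ Pa = 131.2 MPa
  Case 3: sigma = (1.94 × 10¹¹) × 0.00061 = 1.183 × 10⁸ Pa = 118.3 MPa
  Case 4: sigma = (1.14 × 10¹¹) × 0.0022 = 2.508 × 10⁸ Pa = 250.8 MPa
Ordering: 250.8 MPa (case 4) > 131.2 MPa (case 2) > 118.3 MPa (case 3) > 71.54 MPa (case 1)
Final answer: 4, 2, 3, 1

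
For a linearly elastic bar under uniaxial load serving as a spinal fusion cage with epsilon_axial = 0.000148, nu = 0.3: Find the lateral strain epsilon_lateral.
Model: a linearly elastic bar under uniaxial load, so epsilon_lateral = -nu·epsilon_axial.
Substitute:
  epsilon_lateral = -(0.3 × 0.000148)
  epsilon_lateral = -4.44 × 10⁻⁵
Final answer: epsilon_lateral = -4.44 × 10⁻⁵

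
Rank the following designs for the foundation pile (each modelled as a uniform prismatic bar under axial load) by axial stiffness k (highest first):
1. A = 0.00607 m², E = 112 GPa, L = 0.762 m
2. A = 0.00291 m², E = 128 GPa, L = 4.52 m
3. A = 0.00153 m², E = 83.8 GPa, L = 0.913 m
Model: a uniform prismatic bar under axial load, so k = (A·E) / L (SI units).
  Case 1: k = (0.00607 × (1.12 × 10¹¹)) / 0.762 = 8.922 × 10⁸ N/m = 892.2 MN/m
  Case 2: k = (0.00291 × (1.28 × 10¹¹)) / 4.52 = 8.241 × 10⁷ N/m = 82.41 MN/m
  Case 3: k = (0.00153 × (8.38 × 10¹⁰)) / 0.913 = 1.404 × 10⁸ N/m = 140.4 MN/m
Ordering: 892.2 MN/m (case 1) > 140.4 MN/m (case 3) > 82.41 MN/m (case 2)
Final answer: 1, 3, 2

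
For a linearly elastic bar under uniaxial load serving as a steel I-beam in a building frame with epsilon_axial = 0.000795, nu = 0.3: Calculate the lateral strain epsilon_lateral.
Model: a linearly elastic bar under uniaxial load, so epsilon_lateral = -nu·epsilon_axial.
Substitute:
  epsilon_lateral = -(0.3 × 0.000795)
  epsilon_lateral = -0.0002385
Final answer: epsilon_lateral = -0.0002385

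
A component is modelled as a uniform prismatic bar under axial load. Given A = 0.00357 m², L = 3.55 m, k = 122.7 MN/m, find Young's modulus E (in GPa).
Model: a uniform prismatic bar under axial load, so k = (A·E) / L.
Solve for E: E = (k·L) / A.
Convert to SI units:
  k = 122.7 MN/m = 1.227 × 10⁸ N/m
Substitute:
  E = ((1.227 × 10⁸) × 3.55) / 0.00357
  E = 1.22 × 10¹¹ Pa
Convert: E = 1.22 × 10¹¹ Pa = 122 GPa
Final answer: E = 122 GPa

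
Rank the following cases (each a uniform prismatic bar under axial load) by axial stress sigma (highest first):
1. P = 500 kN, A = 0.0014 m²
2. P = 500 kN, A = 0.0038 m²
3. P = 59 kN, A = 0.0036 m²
Model: a uniform prismatic bar under axial load, so sigma = P / A (SI units).
  Case 1: sigma = 500000 / 0.0014 = 3.571 × 10⁸ Pa = 357.1 MPa
  Case 2: sigma = 500000 / 0.0038 = 1.316 × 10⁸ Pa = 131.6 MPa
  Case 3: sigma = 59000 / 0.0036 = 1.639 × 10⁷ Pa = 16.39 MPa
Ordering: 357.1 MPa (case 1) > 131.6 MPa (case 2) > 16.39 MPa (case 3)
Final answer: 1, 2, 3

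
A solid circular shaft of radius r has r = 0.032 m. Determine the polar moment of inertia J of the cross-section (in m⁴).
Model: a solid circular shaft of radius r, so J = (π·r^4) / 2.
Substitute:
  J = (π × 0.032^4) / 2
  J = 1.647 × 10⁻⁶ m⁴
Final answer: J = 1.647 × 10⁻⁶ m⁴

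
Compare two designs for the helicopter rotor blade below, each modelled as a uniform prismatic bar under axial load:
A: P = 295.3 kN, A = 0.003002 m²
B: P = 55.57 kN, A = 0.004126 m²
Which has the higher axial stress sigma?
Model: a uniform prismatic bar under axial load, so sigma = P / A (SI units).
  A: sigma = 295300 / 0.003002 = 9.837 × 10⁷ Pa = 98.37 MPa
  B: sigma = 55570 / 0.004126 = 1.347 × 10⁷ Pa = 13.47 MPa
98.37 MPa > 13.47 MPa, so A is larger.
Final answer: A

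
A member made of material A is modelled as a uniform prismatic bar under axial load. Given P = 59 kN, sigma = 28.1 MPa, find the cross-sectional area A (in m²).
Model: a uniform prismatic bar under axial load, so sigma = P / A.
Solve for A: A = P / sigma.
Convert to SI units:
  P = 59 kN = 59000 N
  sigma = 28.1 MPa = 2.81 × 10⁷ Pa
Substitute:
  A = 59000 / (2.81 × 10⁷)
  A = 0.0021 m²
Final answer: A = 0.0021 m²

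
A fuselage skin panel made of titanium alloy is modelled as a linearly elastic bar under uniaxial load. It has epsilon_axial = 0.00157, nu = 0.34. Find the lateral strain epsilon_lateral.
Model: a linearly elastic bar under uniaxial load, so epsilon_lateral = -nu·epsilon_axial.
Substitute:
  epsilon_lateral = -(0.34 × 0.00157)
  epsilon_lateral = -0.0005338
Final answer: epsilon_lateral = -0.0005338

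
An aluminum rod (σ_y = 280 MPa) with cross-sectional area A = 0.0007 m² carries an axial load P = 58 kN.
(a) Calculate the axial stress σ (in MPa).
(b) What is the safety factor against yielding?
(a) Axial stress σ = P/A. Convert P = 58 kN = 58000 N.
  σ = 58000 / 0.0007 = 8.286 × 10⁷ Pa = 82.86 MPa
(b) Safety factor SF = σ_y/σ = 280 / 82.86 = 3.379
Final answer: (a) σ = 82.86 MPa, (b) SF = 3.379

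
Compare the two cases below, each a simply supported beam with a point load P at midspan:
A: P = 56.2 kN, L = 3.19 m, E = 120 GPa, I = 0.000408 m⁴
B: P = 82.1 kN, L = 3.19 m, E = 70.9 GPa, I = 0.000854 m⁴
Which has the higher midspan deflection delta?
Model: a simply supported beam with a point load P at midspan, so delta = (P·L^3) / (48·E·I) (SI units).
  A: delta = (56200 × 3.19^3) / (48 × (1.2 × 10¹¹) × 0.000408) = 0.0007763 m = 0.7763 mm
  B: delta = (82100 × 3.19^3) / (48 × (7.09 × 10¹⁰) × 0.000854) = 0.000917 m = 0.917 mm
0.917 mm > 0.7763 mm, so B is larger.
Final answer: B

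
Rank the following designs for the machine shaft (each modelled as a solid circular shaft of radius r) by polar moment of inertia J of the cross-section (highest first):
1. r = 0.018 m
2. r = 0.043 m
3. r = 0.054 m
Model: a solid circular shaft of radius r, so J = (π·r^4) / 2 (SI units).
  Case 1: J = (π × 0.018^4) / 2 = 1.649 × 10⁻⁷ m⁴
  Case 2: J = (π × 0.043^4) / 2 = 5.37 × 10⁻⁶ m⁴
  Case 3: J = (π × 0.054^4) / 2 = 1.336 × 10⁻⁵ m⁴
Ordering: 1.336 × 10⁻⁵ m⁴ (case 3) > 5.37 × 10⁻⁶ m⁴ (case 2) > 1.649 × 10⁻⁷ m⁴ (case 1)
Final answer: 3, 2, 1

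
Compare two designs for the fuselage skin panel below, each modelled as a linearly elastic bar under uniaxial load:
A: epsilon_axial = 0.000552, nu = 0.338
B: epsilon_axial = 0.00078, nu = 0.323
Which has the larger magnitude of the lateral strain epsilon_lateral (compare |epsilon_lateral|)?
Model: a linearly elastic bar under uniaxial load, so epsilon_lateral = -nu·epsilon_axial (SI units).
  A: epsilon_lateral = -(0.338 × 0.000552) = -0.0001866
  B: epsilon_lateral = -(0.323 × 0.00078) = -0.0002519
|epsilon_lateral|: A = 0.0001866, B = 0.0002519, so B is larger in magnitude.
Final answer: B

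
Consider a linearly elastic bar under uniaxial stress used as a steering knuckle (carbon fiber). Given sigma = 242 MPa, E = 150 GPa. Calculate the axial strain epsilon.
Model: a linearly elastic bar under uniaxial stress, so epsilon = sigma / E.
Convert to SI units:
  sigma = 242 MPa = 2.42 × 10⁸ Pa
  E = 150 GPa = 1.5 × 10¹¹ Pa
Substitute:
  epsilon = (2.42 × 10⁸) / (1.5 × 10¹¹)
  epsilon = 0.001613
Final answer: epsilon = 0.001613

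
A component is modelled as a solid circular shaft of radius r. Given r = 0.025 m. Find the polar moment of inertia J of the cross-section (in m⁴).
Model: a solid circular shaft of radius r, so J = (π·r^4) / 2.
Substitute:
  J = (π × 0.025^4) / 2
  J = 6.136 × 10⁻⁷ m⁴
Final answer: J = 6.136 × 10⁻⁷ m⁴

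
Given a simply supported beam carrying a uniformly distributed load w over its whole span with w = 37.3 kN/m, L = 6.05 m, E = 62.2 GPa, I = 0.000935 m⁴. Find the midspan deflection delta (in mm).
Model: a simply supported beam carrying a uniformly distributed load w over its whole span, so delta = (5·w·L^4) / (384·E·I).
Convert to SI units:
  w = 37.3 kN/m = 37300 N/m
  E = 62.2 GPa = 6.22 × 10¹⁰ Pa
Substitute:
  delta = (5 × 37300 × 6.05^4) / (384 × (6.22 × 10¹⁰) × 0.000935)
  delta = 0.01119 m
Convert: delta = 0.01119 m = 11.19 mm
Final answer: delta = 11.19 mm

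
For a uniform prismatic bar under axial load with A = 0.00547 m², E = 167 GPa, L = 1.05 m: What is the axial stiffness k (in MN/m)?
Model: a uniform prismatic bar under axial load, so k = (A·E) / L.
Convert to SI units:
  E = 167 GPa = 1.67 × 10¹¹ Pa
Substitute:
  k = (0.00547 × (1.67 × 10¹¹)) / 1.05
  k = 8.7 × 10⁸ N/m
Convert: k = 8.7 × 10⁸ N/m = 870 MN/m
Final answer: k = 870 MN/m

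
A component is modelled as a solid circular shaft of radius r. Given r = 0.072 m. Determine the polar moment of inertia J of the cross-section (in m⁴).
Model: a solid circular shaft of radius r, so J = (π·r^4) / 2.
Substitute:
  J = (π × 0.072^4) / 2
  J = 4.221 × 10⁻⁵ m⁴
Final answer: J = 4.221 × 10⁻⁵ m⁴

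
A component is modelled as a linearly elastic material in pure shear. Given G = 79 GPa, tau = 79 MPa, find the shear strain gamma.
Model: a linearly elastic material in pure shear, so tau = G·gamma.
Solve for gamma: gamma = tau / G.
Convert to SI units:
  G = 79 GPa = 7.9 × 10¹⁰ Pa
  tau = 79 MPa = 7.9 × 10⁷ Pa
Substitute:
  gamma = (7.9 × 10⁷) / (7.9 × 10¹⁰)
  gamma = 0.001
Final answer: gamma = 0.001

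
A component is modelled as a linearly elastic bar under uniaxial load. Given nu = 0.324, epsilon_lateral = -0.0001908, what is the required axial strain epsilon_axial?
Model: a linearly elastic bar under uniaxial load, so epsilon_lateral = -nu·epsilon_axial.
Solve for epsilon_axial: epsilon_axial = -epsilon_lateral / nu.
Substitute:
  epsilon_axial = -(-0.0001908) / 0.324
  epsilon_axial = 0.0005889
Final answer: epsilon_axial = 0.0005889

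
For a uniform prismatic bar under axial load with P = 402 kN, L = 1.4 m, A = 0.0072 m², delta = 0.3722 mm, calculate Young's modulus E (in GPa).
Model: a uniform prismatic bar under axial load, so delta = (P·L) / (A·E).
Solve for E: E = (P·L) / (delta·A).
Convert to SI units:
  P = 402 kN = 402000 N
  delta = 0.3722 mm = 0.0003722 m
Substitute:
  E = (402000 × 1.4) / (0.0003722 × 0.0072)
  E = 2.1 × 10¹¹ Pa
Convert: E = 2.1 × 10¹¹ Pa = 210 GPa
Final answer: E = 210 GPa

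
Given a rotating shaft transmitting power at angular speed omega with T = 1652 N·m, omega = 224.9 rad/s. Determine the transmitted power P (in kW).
Model: a rotating shaft transmitting power at angular speed omega, so P = T·omega.
Substitute:
  P = 1652 × 224.9
  P = 371500 W
Convert: P = 371500 W = 371.5 kW
Final answer: P = 371.5 kW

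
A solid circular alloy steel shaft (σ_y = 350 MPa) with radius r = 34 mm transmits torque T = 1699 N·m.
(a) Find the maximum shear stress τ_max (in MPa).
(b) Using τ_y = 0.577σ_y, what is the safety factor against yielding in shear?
(a) For a solid circular shaft, τ_max = T·r/J with J = π·r^4/2, i.e. τ_max = 2·T / (π·r^3). Convert r = 34 mm = 0.034 m.
  τ_max = (2 × 1699) / (π × 0.034^3) = 2.752 × 10⁷ Pa = 27.52 MPa
(b) τ_y = 0.577 × 350 = 201.95 MPa
  SF = τ_y/τ_max = 201.95 / 27.52 = 7.338
Final answer: (a) τ_max = 27.52 MPa, (b) SF = 7.338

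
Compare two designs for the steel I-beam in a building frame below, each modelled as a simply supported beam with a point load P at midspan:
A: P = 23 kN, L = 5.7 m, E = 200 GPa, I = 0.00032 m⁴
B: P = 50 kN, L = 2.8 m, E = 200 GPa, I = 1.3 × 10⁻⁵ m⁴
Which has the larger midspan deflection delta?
Model: a simply supported beam with a point load P at midspan, so delta = (P·L^3) / (48·E·I) (SI units).
  A: delta = (23000 × 5.7^3) / (48 × (2 × 10¹¹) × 0.00032) = 0.001387 m = 1.387 mm
  B: delta = (50000 × 2.8^3) / (48 × (2 × 10¹¹) × (1.3 × 10⁻⁵)) = 0.008795 m = 8.795 mm
8.795 mm > 1.387 mm, so B is larger.
Final answer: B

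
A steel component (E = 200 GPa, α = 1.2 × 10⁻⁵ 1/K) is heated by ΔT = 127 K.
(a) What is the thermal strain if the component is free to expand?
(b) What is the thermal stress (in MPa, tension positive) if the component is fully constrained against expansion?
(a) Free thermal strain ε_th = α·ΔT = (1.2 × 10⁻⁵) × 127 = 0.001524
(b) Fully constrained, the expansion is suppressed, so σ = -E·α·ΔT. Convert E = 200 GPa = 2 × 10¹¹ Pa.
  σ = -(2 × 10¹¹) × (1.2 × 10⁻⁵) × 127 = -3.048 × 10⁸ Pa = -304.8 MPa (compressive)
Final answer: (a) ε_th = 0.001524, (b) σ = -304.8 MPa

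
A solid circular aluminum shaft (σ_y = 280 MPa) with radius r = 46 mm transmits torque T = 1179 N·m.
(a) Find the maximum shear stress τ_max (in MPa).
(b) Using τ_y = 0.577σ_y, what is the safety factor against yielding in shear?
(a) For a solid circular shaft, τ_max = T·r/J with J = π·r^4/2, i.e. τ_max = 2·T / (π·r^3). Convert r = 46 mm = 0.046 m.
  τ_max = (2 × 1179) / (π × 0.046^3) = 7.711 × 10⁶ Pa = 7.711 MPa
(b) τ_y = 0.577 × 280 = 161.56 MPa
  SF = τ_y/τ_max = 161.56 / 7.711 = 20.95
Final answer: (a) τ_max = 7.711 MPa, (b) SF = 20.95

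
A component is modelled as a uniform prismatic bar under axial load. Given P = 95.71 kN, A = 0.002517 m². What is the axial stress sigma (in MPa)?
Model: a uniform prismatic bar under axial load, so sigma = P / A.
Convert to SI units:
  P = 95.71 kN = 95710 N
Substitute:
  sigma = 95710 / 0.002517
  sigma = 3.803 × 10⁷ Pa
Convert: sigma = 3.803 × 10⁷ Pa = 38.03 MPa
Final answer: sigma = 38.03 MPa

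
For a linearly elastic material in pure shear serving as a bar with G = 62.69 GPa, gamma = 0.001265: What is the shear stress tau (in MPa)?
Model: a linearly elastic material in pure shear, so tau = G·gamma.
Convert to SI units:
  G = 62.69 GPa = 6.269 × 10¹⁰ Pa
Substitute:
  tau = (6.269 × 10¹⁰) × 0.001265
  tau = 7.93 × 10⁷ Pa
Convert: tau = 7.93 × 10⁷ Pa = 79.3 MPa
Final answer: tau = 79.3 MPa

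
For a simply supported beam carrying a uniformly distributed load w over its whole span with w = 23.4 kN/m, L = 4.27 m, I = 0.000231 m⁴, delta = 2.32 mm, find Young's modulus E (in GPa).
Model: a simply supported beam carrying a uniformly distributed load w over its whole span, so delta = (5·w·L^4) / (384·E·I).
Solve for E: E = (5·w·L^4) / (384·delta·I).
Convert to SI units:
  w = 23.4 kN/m = 23400 N/m
  delta = 2.32 mm = 0.00232 m
Substitute:
  E = (5 × 23400 × 4.27^4) / (384 × 0.00232 × 0.000231)
  E = 1.89 × 10¹¹ Pa
Convert: E = 1.89 × 10¹¹ Pa = 189 GPa
Final answer: E = 189 GPa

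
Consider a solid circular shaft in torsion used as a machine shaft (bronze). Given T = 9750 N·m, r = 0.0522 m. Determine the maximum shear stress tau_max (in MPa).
Model: a solid circular shaft in torsion, so tau_max = (2·T) / (π·r^3).
Substitute:
  tau_max = (2 × 9750) / (π × 0.0522^3)
  tau_max = 4.364 × 10⁷ Pa
Convert: tau_max = 4.364 × 10⁷ Pa = 43.64 MPa
Final answer: tau_max = 43.64 MPa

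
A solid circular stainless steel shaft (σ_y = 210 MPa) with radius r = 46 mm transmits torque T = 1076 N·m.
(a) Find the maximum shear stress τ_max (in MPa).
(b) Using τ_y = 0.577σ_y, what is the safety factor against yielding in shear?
(a) For a solid circular shaft, τ_max = T·r/J with J = π·r^4/2, i.e. τ_max = 2·T / (π·r^3). Convert r = 46 mm = 0.046 m.
  τ_max = (2 × 1076) / (π × 0.046^3) = 7.038 × 10⁶ Pa = 7.038 MPa
(b) τ_y = 0.577 × 210 = 121.17 MPa
  SF = τ_y/τ_max = 121.17 / 7.038 = 17.22
Final answer: (a) τ_max = 7.038 MPa, (b) SF = 17.22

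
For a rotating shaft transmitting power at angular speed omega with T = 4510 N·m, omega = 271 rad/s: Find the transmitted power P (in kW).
Model: a rotating shaft transmitting power at angular speed omega, so P = T·omega.
Substitute:
  P = 4510 × 271
  P = 1.222 × 10⁶ W
Convert: P = 1.222 × 10⁶ W = 1222 kW
Final answer: P = 1222 kW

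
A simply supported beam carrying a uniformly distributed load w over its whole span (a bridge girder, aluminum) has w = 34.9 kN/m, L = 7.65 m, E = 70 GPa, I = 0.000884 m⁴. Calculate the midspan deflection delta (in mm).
Model: a simply supported beam carrying a uniformly distributed load w over its whole span, so delta = (5·w·L^4) / (384·E·I).
Convert to SI units:
  w = 34.9 kN/m = 34900 N/m
  E = 70 GPa = 7 × 10¹⁰ Pa
Substitute:
  delta = (5 × 34900 × 7.65^4) / (384 × (7 × 10¹⁰) × 0.000884)
  delta = 0.02515 m
Convert: delta = 0.02515 m = 25.15 mm
Final answer: delta = 25.15 mm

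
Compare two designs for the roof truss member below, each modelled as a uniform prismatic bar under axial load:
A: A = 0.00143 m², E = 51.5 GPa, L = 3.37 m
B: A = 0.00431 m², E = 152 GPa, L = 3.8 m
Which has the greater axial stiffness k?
Model: a uniform prismatic bar under axial load, so k = (A·E) / L (SI units).
  A: k = (0.00143 × (5.15 × 10¹⁰)) / 3.37 = 2.185 × 10⁷ N/m = 21.85 MN/m
  B: k = (0.00431 × (1.52 × 10¹¹)) / 3.8 = 1.724 × 10⁸ N/m = 172.4 MN/m
172.4 MN/m > 21.85 MN/m, so B is larger.
Final answer: B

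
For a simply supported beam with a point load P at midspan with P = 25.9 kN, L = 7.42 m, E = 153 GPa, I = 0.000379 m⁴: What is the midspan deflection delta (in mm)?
Model: a simply supported beam with a point load P at midspan, so delta = (P·L^3) / (48·E·I).
Convert to SI units:
  P = 25.9 kN = 25900 N
  E = 153 GPa = 1.53 × 10¹¹ Pa
Substitute:
  delta = (25900 × 7.42^3) / (48 × (1.53 × 10¹¹) × 0.000379)
  delta = 0.003801 m
Convert: delta = 0.003801 m = 3.801 mm
Final answer: delta = 3.801 mm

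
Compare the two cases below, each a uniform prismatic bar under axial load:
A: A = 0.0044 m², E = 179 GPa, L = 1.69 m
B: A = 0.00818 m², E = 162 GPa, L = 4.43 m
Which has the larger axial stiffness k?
Model: a uniform prismatic bar under axial load, so k = (A·E) / L (SI units).
  A: k = (0.0044 × (1.79 × 10¹¹)) / 1.69 = 4.66 × 10⁸ N/m = 466 MN/m
  B: k = (0.00818 × (1.62 × 10¹¹)) / 4.43 = 2.991 × 10⁸ N/m = 299.1 MN/m
466 MN/m > 299.1 MN/m, so A is larger.
Final answer: A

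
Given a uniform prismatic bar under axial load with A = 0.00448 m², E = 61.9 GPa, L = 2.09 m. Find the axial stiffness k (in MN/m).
Model: a uniform prismatic bar under axial load, so k = (A·E) / L.
Convert to SI units:
  E = 61.9 GPa = 6.19 × 10¹⁰ Pa
Substitute:
  k = (0.00448 × (6.19 × 10¹⁰)) / 2.09
  k = 1.327 × 10⁸ N/m
Convert: k = 1.327 × 10⁸ N/m = 132.7 MN/m
Final answer: k = 132.7 MN/m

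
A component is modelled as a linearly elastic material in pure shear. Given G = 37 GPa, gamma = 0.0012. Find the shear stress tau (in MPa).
Model: a linearly elastic material in pure shear, so tau = G·gamma.
Convert to SI units:
  G = 37 GPa = 3.7 × 10¹⁰ Pa
Substitute:
  tau = (3.7 × 10¹⁰) × 0.0012
  tau = 4.44 × 10⁷ Pa
Convert: tau = 4.44 × 10⁷ Pa = 44.4 MPa
Final answer: tau = 44.4 MPa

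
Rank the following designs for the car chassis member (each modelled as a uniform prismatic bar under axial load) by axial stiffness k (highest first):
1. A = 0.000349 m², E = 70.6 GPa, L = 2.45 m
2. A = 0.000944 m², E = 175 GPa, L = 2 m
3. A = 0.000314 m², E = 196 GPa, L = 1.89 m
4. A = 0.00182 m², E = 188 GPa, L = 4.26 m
Model: a uniform prismatic bar under axial load, so k = (A·E) / L (SI units).
  Case 1: k = (0.000349 × (7.06 × 10¹⁰)) / 2.45 = 1.006 × 10⁷ N/m = 10.06 MN/m
  Case 2: k = (0.000944 × (1.75 × 10¹¹)) / 2 = 8.26 × 10⁷ N/m = 82.6 MN/m
  Case 3: k = (0.000314 × (1.96 × 10¹¹)) / 1.89 = 3.256 × 10⁷ N/m = 32.56 MN/m
  Case 4: k = (0.00182 × (1.88 × 10¹¹)) / 4.26 = 8.032 × 10⁷ N/m = 80.32 MN/m
Ordering: 82.6 MN/m (case 2) > 80.32 MN/m (case 4) > 32.56 MN/m (case 3) > 10.06 MN/m (case 1)
Final answer: 2, 4, 3, 1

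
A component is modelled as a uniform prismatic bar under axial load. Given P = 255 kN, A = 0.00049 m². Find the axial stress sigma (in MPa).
Model: a uniform prismatic bar under axial load, so sigma = P / A.
Convert to SI units:
  P = 255 kN = 255000 N
Substitute:
  sigma = 255000 / 0.00049
  sigma = 5.204 × 10⁸ Pa
Convert: sigma = 5.204 × 10⁸ Pa = 520.4 MPa
Final answer: sigma = 520.4 MPa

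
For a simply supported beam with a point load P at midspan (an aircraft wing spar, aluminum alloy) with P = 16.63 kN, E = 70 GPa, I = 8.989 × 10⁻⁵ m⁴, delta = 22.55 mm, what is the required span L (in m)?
Model: a simply supported beam with a point load P at midspan, so delta = (P·L^3) / (48·E·I).
Solve for L: L = ((48·delta·E·I) / P)^(1/3).
Convert to SI units:
  P = 16.63 kN = 16630 N
  E = 70 GPa = 7 × 10¹⁰ Pa
  delta = 22.55 mm = 0.02255 m
Substitute:
  L = ((48 × 0.02255 × (7 × 10¹⁰) × (8.989 × 10⁻⁵)) / 16630)^(1/3)
  L = 7.426 m
Final answer: L = 7.426 m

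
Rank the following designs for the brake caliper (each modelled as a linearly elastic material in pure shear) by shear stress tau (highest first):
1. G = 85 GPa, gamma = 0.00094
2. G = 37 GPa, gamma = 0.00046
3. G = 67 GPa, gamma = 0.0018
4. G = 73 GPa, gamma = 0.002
Model: a linearly elastic material in pure shear, so tau = G·gamma (SI units).
  Case 1: tau = (8.5 × 10¹⁰) × 0.00094 = 7.99 × 10⁷ Pa = 79.9 MPa
  Case 2: tau = (3.7 × 10¹⁰) × 0.00046 = 1.702 × 10⁷ Pa = 17.02 MPa
  Case 3: tau = (6.7 × 10¹⁰) × 0.0018 = 1.206 × 10⁸ Pa = 120.6 MPa
  Case 4: tau = (7.3 × 10¹⁰) × 0.002 = 1.46 × 10⁸ Pa = 146 MPa
Ordering: 146 MPa (case 4) > 120.6 MPa (case 3) > 79.9 MPa (case 1) > 17.02 MPa (case 2)
Final answer: 4, 3, 1, 2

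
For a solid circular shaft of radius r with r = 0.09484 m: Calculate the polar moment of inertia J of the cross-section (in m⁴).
Model: a solid circular shaft of radius r, so J = (π·r^4) / 2.
Substitute:
  J = (π × 0.09484^4) / 2
  J = 0.0001271 m⁴
Final answer: J = 0.0001271 m⁴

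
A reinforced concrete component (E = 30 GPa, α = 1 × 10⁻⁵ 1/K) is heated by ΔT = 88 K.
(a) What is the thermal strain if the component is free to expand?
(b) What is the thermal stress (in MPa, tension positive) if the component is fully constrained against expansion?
(a) Free thermal strain ε_th = α·ΔT = (1 × 10⁻⁵) × 88 = 0.00088
(b) Fully constrained, the expansion is suppressed, so σ = -E·α·ΔT. Convert E = 30 GPa = 3 × 10¹⁰ Pa.
  σ = -(3 × 10¹⁰) × (1 × 10⁻⁵) × 88 = -2.64 × 10⁷ Pa = -26.4 MPa (compressive)
Final answer: (a) ε_th = 0.00088, (b) σ = -26.4 MPa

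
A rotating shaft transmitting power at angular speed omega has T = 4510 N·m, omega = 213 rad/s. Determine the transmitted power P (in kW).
Model: a rotating shaft transmitting power at angular speed omega, so P = T·omega.
Substitute:
  P = 4510 × 213
  P = 960600 W
Convert: P = 960600 W = 960.6 kW
Final answer: P = 960.6 kW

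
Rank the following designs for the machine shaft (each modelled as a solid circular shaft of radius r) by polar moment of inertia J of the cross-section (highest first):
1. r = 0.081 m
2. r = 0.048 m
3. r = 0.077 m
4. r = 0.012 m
Model: a solid circular shaft of radius r, so J = (π·r^4) / 2 (SI units).
  Case 1: J = (π × 0.081^4) / 2 = 6.762 × 10⁻⁵ m⁴
  Case 2: J = (π × 0.048^4) / 2 = 8.338 × 10⁻⁶ m⁴
  Case 3: J = (π × 0.077^4) / 2 = 5.522 × 10⁻⁵ m⁴
  Case 4: J = (π × 0.012^4) / 2 = 3.257 × 10⁻⁸ m⁴
Ordering: 6.762 × 10⁻⁵ m⁴ (case 1) > 5.522 × 10⁻⁵ m⁴ (case 3) > 8.338 × 10⁻⁶ m⁴ (case 2) > 3.257 × 10⁻⁸ m⁴ (case 4)
Final answer: 1, 3, 2, 4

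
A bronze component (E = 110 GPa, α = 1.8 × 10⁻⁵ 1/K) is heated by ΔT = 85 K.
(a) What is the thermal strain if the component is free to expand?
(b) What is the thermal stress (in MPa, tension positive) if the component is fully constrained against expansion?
(a) Free thermal strain ε_th = α·ΔT = (1.8 × 10⁻⁵) × 85 = 0.00153
(b) Fully constrained, the expansion is suppressed, so σ = -E·α·ΔT. Convert E = 110 GPa = 1.1 × 10¹¹ Pa.
  σ = -(1.1 × 10¹¹) × (1.8 × 10⁻⁵) × 85 = -1.683 × 10⁸ Pa = -168.3 MPa (compressive)
Final answer: (a) ε_th = 0.00153, (b) σ = -168.3 MPa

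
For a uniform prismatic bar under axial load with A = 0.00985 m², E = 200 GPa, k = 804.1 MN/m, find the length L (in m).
Model: a uniform prismatic bar under axial load, so k = (A·E) / L.
Solve for L: L = (A·E) / k.
Convert to SI units:
  E = 200 GPa = 2 × 10¹¹ Pa
  k = 804.1 MN/m = 8.041 × 10⁸ N/m
Substitute:
  L = (0.00985 × (2 × 10¹¹)) / (8.041 × 10⁸)
  L = 2.45 m
Final answer: L = 2.45 m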